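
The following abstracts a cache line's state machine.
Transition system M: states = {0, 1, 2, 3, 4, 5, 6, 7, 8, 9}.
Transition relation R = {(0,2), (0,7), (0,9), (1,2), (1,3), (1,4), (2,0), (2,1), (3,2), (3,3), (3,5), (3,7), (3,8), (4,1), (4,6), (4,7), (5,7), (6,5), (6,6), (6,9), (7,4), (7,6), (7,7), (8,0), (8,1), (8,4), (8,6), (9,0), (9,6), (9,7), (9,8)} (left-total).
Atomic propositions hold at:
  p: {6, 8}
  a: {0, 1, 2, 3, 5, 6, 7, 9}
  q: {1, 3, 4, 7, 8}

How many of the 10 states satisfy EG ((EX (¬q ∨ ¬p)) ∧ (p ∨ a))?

9

Sat(¬q) = {0, 2, 5, 6, 9}
Sat(¬p) = {0, 1, 2, 3, 4, 5, 7, 9}
Sat(¬q ∨ ¬p) = {0, 1, 2, 3, 4, 5, 6, 7, 9}
Sat(EX (¬q ∨ ¬p)) = {s : some successor in {0, 1, 2, 3, 4, 5, 6, 7, 9}} = {0, 1, 2, 3, 4, 5, 6, 7, 8, 9}
Sat(p ∨ a) = {0, 1, 2, 3, 5, 6, 7, 8, 9}
Sat((EX (¬q ∨ ¬p)) ∧ (p ∨ a)) = {0, 1, 2, 3, 5, 6, 7, 8, 9}
EG ((EX (¬q ∨ ¬p)) ∧ (p ∨ a)): greatest fixpoint, start Z0 = {0, 1, 2, 3, 5, 6, 7, 8, 9}, keep only states in Sat with some successor in Z. Already a fixed point.
Sat(EG ((EX (¬q ∨ ¬p)) ∧ (p ∨ a))) = {0, 1, 2, 3, 5, 6, 7, 8, 9}
|Sat(EG ((EX (¬q ∨ ¬p)) ∧ (p ∨ a)))| = |{0, 1, 2, 3, 5, 6, 7, 8, 9}| = 9.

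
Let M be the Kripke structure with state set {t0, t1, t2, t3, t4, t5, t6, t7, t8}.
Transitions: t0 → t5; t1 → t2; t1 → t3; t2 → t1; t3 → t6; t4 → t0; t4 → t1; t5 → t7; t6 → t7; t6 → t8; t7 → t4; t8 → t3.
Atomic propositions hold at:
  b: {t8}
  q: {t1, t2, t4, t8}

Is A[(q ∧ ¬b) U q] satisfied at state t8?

Sat(¬b) = {t0, t1, t2, t3, t4, t5, t6, t7}
Sat(q ∧ ¬b) = {t1, t2, t4}
A[(q ∧ ¬b) U q]: least fixpoint, start Z0 = Sat(q) = {t1, t2, t4, t8}, add states in Sat(q ∧ ¬b) with every successor in Z. Already a fixed point.
Sat(A[(q ∧ ¬b) U q]) = {t1, t2, t4, t8}
t8 ∈ Sat(A[(q ∧ ¬b) U q]) = {t1, t2, t4, t8}, so the formula holds at t8.

Yes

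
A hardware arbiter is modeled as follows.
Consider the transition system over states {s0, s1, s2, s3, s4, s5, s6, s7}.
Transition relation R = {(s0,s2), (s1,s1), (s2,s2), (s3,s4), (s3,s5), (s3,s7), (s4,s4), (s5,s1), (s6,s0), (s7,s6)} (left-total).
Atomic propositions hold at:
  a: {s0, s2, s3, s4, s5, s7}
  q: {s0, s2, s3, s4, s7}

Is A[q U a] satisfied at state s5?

A[q U a]: least fixpoint, start Z0 = Sat(a) = {s0, s2, s3, s4, s5, s7}, add states in Sat(q) with every successor in Z. Already a fixed point.
Sat(A[q U a]) = {s0, s2, s3, s4, s5, s7}
s5 ∈ Sat(A[q U a]) = {s0, s2, s3, s4, s5, s7}, so the formula holds at s5.

Yes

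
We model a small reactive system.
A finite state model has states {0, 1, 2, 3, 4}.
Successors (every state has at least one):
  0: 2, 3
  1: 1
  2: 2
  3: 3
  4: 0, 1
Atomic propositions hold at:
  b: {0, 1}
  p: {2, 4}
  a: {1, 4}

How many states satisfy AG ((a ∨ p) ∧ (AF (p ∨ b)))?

Sat(a ∨ p) = {1, 2, 4}
Sat(p ∨ b) = {0, 1, 2, 4}
AF (p ∨ b): least fixpoint, start Z0 = {0, 1, 2, 4}, add states with every successor in Z. Already a fixed point.
Sat(AF (p ∨ b)) = {0, 1, 2, 4}
Sat((a ∨ p) ∧ (AF (p ∨ b))) = {1, 2, 4}
AG ((a ∨ p) ∧ (AF (p ∨ b))): greatest fixpoint, start Z0 = {1, 2, 4}, keep only states in Sat with every successor in Z. Z1 = {1, 2}; fixed.
Sat(AG ((a ∨ p) ∧ (AF (p ∨ b)))) = {1, 2}
|Sat(AG ((a ∨ p) ∧ (AF (p ∨ b))))| = |{1, 2}| = 2.

2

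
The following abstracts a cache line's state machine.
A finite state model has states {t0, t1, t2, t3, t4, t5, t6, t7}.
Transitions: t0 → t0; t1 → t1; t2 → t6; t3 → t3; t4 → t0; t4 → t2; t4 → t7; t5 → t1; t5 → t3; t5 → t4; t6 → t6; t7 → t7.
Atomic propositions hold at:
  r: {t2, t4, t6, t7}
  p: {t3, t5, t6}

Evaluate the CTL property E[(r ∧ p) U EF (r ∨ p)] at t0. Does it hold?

Sat(r ∧ p) = {t6}
Sat(r ∨ p) = {t2, t3, t4, t5, t6, t7}
EF (r ∨ p): least fixpoint, start Z0 = {t2, t3, t4, t5, t6, t7}, add states with some successor in Z. Already a fixed point.
Sat(EF (r ∨ p)) = {t2, t3, t4, t5, t6, t7}
E[(r ∧ p) U EF (r ∨ p)]: least fixpoint, start Z0 = Sat(EF (r ∨ p)) = {t2, t3, t4, t5, t6, t7}, add states in Sat(r ∧ p) with some successor in Z. Already a fixed point.
Sat(E[(r ∧ p) U EF (r ∨ p)]) = {t2, t3, t4, t5, t6, t7}
t0 ∉ Sat(E[(r ∧ p) U EF (r ∨ p)]) = {t2, t3, t4, t5, t6, t7}, so the formula does not hold at t0.

No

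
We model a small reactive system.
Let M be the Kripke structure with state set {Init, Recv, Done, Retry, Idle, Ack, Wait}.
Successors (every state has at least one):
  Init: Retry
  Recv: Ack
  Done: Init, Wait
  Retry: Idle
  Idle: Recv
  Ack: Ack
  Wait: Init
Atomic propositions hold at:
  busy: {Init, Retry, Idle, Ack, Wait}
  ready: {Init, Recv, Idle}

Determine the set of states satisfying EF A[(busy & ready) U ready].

Sat(busy & ready) = {Init, Idle}
A[(busy & ready) U ready]: least fixpoint, start Z0 = Sat(ready) = {Init, Recv, Idle}, add states in Sat(busy & ready) with every successor in Z. Already a fixed point.
Sat(A[(busy & ready) U ready]) = {Init, Recv, Idle}
EF A[(busy & ready) U ready]: least fixpoint, start Z0 = {Init, Recv, Idle}, add states with some successor in Z. Z1 = {Init, Recv, Done, Retry, Idle, Wait}; fixed.
Sat(EF A[(busy & ready) U ready]) = {Init, Recv, Done, Retry, Idle, Wait}

{Init, Recv, Done, Retry, Idle, Wait}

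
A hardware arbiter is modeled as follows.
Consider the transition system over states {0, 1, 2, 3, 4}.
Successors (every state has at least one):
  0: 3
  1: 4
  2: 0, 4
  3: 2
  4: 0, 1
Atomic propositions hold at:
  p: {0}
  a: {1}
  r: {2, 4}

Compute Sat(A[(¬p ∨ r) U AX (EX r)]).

{0, 3}

Sat(¬p) = {1, 2, 3, 4}
Sat(¬p ∨ r) = {1, 2, 3, 4}
Sat(EX r) = {s : some successor in {2, 4}} = {1, 2, 3}
Sat(AX (EX r)) = {s : every successor in {1, 2, 3}} = {0, 3}
A[(¬p ∨ r) U AX (EX r)]: least fixpoint, start Z0 = Sat(AX (EX r)) = {0, 3}, add states in Sat(¬p ∨ r) with every successor in Z. Already a fixed point.
Sat(A[(¬p ∨ r) U AX (EX r)]) = {0, 3}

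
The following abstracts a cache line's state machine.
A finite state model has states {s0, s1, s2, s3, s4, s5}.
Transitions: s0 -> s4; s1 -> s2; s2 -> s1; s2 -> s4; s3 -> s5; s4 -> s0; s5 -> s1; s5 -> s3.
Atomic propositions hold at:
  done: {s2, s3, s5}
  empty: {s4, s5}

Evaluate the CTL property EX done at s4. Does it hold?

No

Sat(EX done) = {s : some successor in {s2, s3, s5}} = {s1, s3, s5}
s4 ∉ Sat(EX done) = {s1, s3, s5}, so the formula does not hold at s4.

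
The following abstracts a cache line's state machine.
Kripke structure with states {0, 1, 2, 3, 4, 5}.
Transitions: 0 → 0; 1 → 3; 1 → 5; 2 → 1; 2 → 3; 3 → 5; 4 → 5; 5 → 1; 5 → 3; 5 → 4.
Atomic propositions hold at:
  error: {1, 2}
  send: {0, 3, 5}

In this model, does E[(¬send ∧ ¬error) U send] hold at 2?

No

Sat(¬send) = {1, 2, 4}
Sat(¬error) = {0, 3, 4, 5}
Sat(¬send ∧ ¬error) = {4}
E[(¬send ∧ ¬error) U send]: least fixpoint, start Z0 = Sat(send) = {0, 3, 5}, add states in Sat(¬send ∧ ¬error) with some successor in Z. Z1 = {0, 3, 4, 5}; fixed.
Sat(E[(¬send ∧ ¬error) U send]) = {0, 3, 4, 5}
2 ∉ Sat(E[(¬send ∧ ¬error) U send]) = {0, 3, 4, 5}, so the formula does not hold at 2.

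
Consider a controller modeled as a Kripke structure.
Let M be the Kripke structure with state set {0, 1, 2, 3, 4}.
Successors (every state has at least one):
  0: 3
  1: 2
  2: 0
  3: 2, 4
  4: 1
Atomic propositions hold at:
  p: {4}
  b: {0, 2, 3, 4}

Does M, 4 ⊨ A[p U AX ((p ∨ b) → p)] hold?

Sat(p ∨ b) = {0, 2, 3, 4}
Sat((p ∨ b) → p) = {1, 4}
Sat(AX ((p ∨ b) → p)) = {s : every successor in {1, 4}} = {4}
A[p U AX ((p ∨ b) → p)]: least fixpoint, start Z0 = Sat(AX ((p ∨ b) → p)) = {4}, add states in Sat(p) with every successor in Z. Already a fixed point.
Sat(A[p U AX ((p ∨ b) → p)]) = {4}
4 ∈ Sat(A[p U AX ((p ∨ b) → p)]) = {4}, so the formula holds at 4.

Yes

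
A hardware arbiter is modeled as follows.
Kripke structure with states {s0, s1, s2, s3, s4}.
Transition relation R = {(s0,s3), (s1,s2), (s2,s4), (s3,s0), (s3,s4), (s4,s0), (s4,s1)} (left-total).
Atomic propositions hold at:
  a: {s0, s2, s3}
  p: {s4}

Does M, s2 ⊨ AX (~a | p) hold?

Yes

Sat(~a) = {s1, s4}
Sat(~a | p) = {s1, s4}
Sat(AX (~a | p)) = {s : every successor in {s1, s4}} = {s2}
s2 ∈ Sat(AX (~a | p)) = {s2}, so the formula holds at s2.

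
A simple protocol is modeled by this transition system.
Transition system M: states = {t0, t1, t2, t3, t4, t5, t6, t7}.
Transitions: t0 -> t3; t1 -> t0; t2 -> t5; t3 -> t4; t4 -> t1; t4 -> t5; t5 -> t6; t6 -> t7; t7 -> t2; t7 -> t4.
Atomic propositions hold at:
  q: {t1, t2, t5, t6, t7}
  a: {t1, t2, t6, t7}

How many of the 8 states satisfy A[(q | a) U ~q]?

4

Sat(q | a) = {t1, t2, t5, t6, t7}
Sat(~q) = {t0, t3, t4}
A[(q | a) U ~q]: least fixpoint, start Z0 = Sat(~q) = {t0, t3, t4}, add states in Sat(q | a) with every successor in Z. Z1 = {t0, t1, t3, t4}; fixed.
Sat(A[(q | a) U ~q]) = {t0, t1, t3, t4}
|Sat(A[(q | a) U ~q])| = |{t0, t1, t3, t4}| = 4.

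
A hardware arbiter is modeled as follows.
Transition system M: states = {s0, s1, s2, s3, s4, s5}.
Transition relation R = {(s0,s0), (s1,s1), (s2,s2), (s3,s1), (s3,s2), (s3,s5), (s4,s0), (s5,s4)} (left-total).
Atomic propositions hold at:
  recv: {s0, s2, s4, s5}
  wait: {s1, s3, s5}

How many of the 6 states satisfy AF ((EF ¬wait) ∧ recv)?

Sat(¬wait) = {s0, s2, s4}
EF ¬wait: least fixpoint, start Z0 = {s0, s2, s4}, add states with some successor in Z. Z1 = {s0, s2, s3, s4, s5}; fixed.
Sat(EF ¬wait) = {s0, s2, s3, s4, s5}
Sat((EF ¬wait) ∧ recv) = {s0, s2, s4, s5}
AF ((EF ¬wait) ∧ recv): least fixpoint, start Z0 = {s0, s2, s4, s5}, add states with every successor in Z. Already a fixed point.
Sat(AF ((EF ¬wait) ∧ recv)) = {s0, s2, s4, s5}
|Sat(AF ((EF ¬wait) ∧ recv))| = |{s0, s2, s4, s5}| = 4.

4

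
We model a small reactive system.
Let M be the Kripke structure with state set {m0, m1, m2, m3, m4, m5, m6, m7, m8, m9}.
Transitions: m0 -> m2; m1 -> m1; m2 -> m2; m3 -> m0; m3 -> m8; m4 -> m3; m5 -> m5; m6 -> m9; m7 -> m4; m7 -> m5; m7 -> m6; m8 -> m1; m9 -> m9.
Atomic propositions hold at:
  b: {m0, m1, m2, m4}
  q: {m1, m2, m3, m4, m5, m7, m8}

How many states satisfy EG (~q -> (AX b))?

8

Sat(~q) = {m0, m6, m9}
Sat(AX b) = {s : every successor in {m0, m1, m2, m4}} = {m0, m1, m2, m8}
Sat(~q -> (AX b)) = {m0, m1, m2, m3, m4, m5, m7, m8}
EG (~q -> (AX b)): greatest fixpoint, start Z0 = {m0, m1, m2, m3, m4, m5, m7, m8}, keep only states in Sat with some successor in Z. Already a fixed point.
Sat(EG (~q -> (AX b))) = {m0, m1, m2, m3, m4, m5, m7, m8}
|Sat(EG (~q -> (AX b)))| = |{m0, m1, m2, m3, m4, m5, m7, m8}| = 8.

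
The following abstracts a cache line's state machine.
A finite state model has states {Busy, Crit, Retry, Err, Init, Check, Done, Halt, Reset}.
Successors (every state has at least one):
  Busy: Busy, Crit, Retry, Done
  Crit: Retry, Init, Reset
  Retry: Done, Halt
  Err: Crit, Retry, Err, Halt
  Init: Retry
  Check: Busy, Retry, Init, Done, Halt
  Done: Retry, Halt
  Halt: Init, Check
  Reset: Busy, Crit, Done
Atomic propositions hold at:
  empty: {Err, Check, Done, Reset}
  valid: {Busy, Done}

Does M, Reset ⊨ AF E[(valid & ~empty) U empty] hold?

Sat(~empty) = {Busy, Crit, Retry, Init, Halt}
Sat(valid & ~empty) = {Busy}
E[(valid & ~empty) U empty]: least fixpoint, start Z0 = Sat(empty) = {Err, Check, Done, Reset}, add states in Sat(valid & ~empty) with some successor in Z. Z1 = {Busy, Err, Check, Done, Reset}; fixed.
Sat(E[(valid & ~empty) U empty]) = {Busy, Err, Check, Done, Reset}
AF E[(valid & ~empty) U empty]: least fixpoint, start Z0 = {Busy, Err, Check, Done, Reset}, add states with every successor in Z. Already a fixed point.
Sat(AF E[(valid & ~empty) U empty]) = {Busy, Err, Check, Done, Reset}
Reset ∈ Sat(AF E[(valid & ~empty) U empty]) = {Busy, Err, Check, Done, Reset}, so the formula holds at Reset.

Yes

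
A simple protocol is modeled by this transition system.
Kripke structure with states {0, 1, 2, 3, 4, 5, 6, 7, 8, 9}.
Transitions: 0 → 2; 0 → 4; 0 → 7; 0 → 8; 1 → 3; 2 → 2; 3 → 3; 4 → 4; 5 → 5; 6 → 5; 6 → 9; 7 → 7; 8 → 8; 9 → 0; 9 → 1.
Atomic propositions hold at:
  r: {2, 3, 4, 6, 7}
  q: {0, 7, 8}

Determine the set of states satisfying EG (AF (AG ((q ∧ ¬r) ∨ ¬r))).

{5, 8}

Sat(¬r) = {0, 1, 5, 8, 9}
Sat(q ∧ ¬r) = {0, 8}
Sat((q ∧ ¬r) ∨ ¬r) = {0, 1, 5, 8, 9}
AG ((q ∧ ¬r) ∨ ¬r): greatest fixpoint, start Z0 = {0, 1, 5, 8, 9}, keep only states in Sat with every successor in Z. Z1 = {5, 8, 9}; Z2 = {5, 8}; fixed.
Sat(AG ((q ∧ ¬r) ∨ ¬r)) = {5, 8}
AF (AG ((q ∧ ¬r) ∨ ¬r)): least fixpoint, start Z0 = {5, 8}, add states with every successor in Z. Already a fixed point.
Sat(AF (AG ((q ∧ ¬r) ∨ ¬r))) = {5, 8}
EG (AF (AG ((q ∧ ¬r) ∨ ¬r))): greatest fixpoint, start Z0 = {5, 8}, keep only states in Sat with some successor in Z. Already a fixed point.
Sat(EG (AF (AG ((q ∧ ¬r) ∨ ¬r)))) = {5, 8}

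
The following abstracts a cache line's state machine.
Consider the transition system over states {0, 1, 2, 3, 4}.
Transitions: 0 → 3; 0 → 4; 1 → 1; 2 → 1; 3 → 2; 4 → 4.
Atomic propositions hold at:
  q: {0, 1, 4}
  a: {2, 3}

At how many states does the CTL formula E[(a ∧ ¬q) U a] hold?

2

Sat(¬q) = {2, 3}
Sat(a ∧ ¬q) = {2, 3}
E[(a ∧ ¬q) U a]: least fixpoint, start Z0 = Sat(a) = {2, 3}, add states in Sat(a ∧ ¬q) with some successor in Z. Already a fixed point.
Sat(E[(a ∧ ¬q) U a]) = {2, 3}
|Sat(E[(a ∧ ¬q) U a])| = |{2, 3}| = 2.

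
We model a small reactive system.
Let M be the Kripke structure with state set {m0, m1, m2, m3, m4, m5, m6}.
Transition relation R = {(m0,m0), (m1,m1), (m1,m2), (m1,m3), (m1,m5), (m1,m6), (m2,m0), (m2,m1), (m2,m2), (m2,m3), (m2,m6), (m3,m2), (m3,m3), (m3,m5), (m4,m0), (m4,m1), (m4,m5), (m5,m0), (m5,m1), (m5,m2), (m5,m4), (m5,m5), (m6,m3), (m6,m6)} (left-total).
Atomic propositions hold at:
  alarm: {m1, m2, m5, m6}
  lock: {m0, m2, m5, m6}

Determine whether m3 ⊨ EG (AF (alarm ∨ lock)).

Sat(alarm ∨ lock) = {m0, m1, m2, m5, m6}
AF (alarm ∨ lock): least fixpoint, start Z0 = {m0, m1, m2, m5, m6}, add states with every successor in Z. Z1 = {m0, m1, m2, m4, m5, m6}; fixed.
Sat(AF (alarm ∨ lock)) = {m0, m1, m2, m4, m5, m6}
EG (AF (alarm ∨ lock)): greatest fixpoint, start Z0 = {m0, m1, m2, m4, m5, m6}, keep only states in Sat with some successor in Z. Already a fixed point.
Sat(EG (AF (alarm ∨ lock))) = {m0, m1, m2, m4, m5, m6}
m3 ∉ Sat(EG (AF (alarm ∨ lock))) = {m0, m1, m2, m4, m5, m6}, so the formula does not hold at m3.

No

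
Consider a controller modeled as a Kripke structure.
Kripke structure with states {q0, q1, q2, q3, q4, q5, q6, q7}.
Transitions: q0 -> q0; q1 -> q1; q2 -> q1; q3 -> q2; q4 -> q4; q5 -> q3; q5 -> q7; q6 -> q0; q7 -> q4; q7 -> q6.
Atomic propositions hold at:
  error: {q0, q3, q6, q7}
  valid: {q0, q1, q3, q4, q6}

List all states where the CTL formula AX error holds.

{q0, q5, q6}

Sat(AX error) = {s : every successor in {q0, q3, q6, q7}} = {q0, q5, q6}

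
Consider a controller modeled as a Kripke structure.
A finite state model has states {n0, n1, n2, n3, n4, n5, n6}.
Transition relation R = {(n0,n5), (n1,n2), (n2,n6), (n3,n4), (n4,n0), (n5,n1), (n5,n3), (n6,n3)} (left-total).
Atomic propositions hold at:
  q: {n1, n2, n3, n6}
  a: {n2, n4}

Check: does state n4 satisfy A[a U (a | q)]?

Yes

Sat(a | q) = {n1, n2, n3, n4, n6}
A[a U (a | q)]: least fixpoint, start Z0 = Sat((a | q)) = {n1, n2, n3, n4, n6}, add states in Sat(a) with every successor in Z. Already a fixed point.
Sat(A[a U (a | q)]) = {n1, n2, n3, n4, n6}
n4 ∈ Sat(A[a U (a | q)]) = {n1, n2, n3, n4, n6}, so the formula holds at n4.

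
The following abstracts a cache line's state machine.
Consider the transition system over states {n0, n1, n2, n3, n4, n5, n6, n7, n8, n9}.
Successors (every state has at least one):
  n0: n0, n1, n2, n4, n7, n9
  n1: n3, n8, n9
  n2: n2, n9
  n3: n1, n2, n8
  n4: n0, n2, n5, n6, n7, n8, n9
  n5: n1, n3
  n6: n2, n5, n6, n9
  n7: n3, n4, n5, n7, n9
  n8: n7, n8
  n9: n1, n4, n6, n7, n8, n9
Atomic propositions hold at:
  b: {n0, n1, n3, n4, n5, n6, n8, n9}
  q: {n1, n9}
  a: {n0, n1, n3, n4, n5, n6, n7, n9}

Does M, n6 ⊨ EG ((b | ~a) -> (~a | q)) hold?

No

Sat(~a) = {n2, n8}
Sat(b | ~a) = {n0, n1, n2, n3, n4, n5, n6, n8, n9}
Sat(~a | q) = {n1, n2, n8, n9}
Sat((b | ~a) -> (~a | q)) = {n1, n2, n7, n8, n9}
EG ((b | ~a) -> (~a | q)): greatest fixpoint, start Z0 = {n1, n2, n7, n8, n9}, keep only states in Sat with some successor in Z. Already a fixed point.
Sat(EG ((b | ~a) -> (~a | q))) = {n1, n2, n7, n8, n9}
n6 ∉ Sat(EG ((b | ~a) -> (~a | q))) = {n1, n2, n7, n8, n9}, so the formula does not hold at n6.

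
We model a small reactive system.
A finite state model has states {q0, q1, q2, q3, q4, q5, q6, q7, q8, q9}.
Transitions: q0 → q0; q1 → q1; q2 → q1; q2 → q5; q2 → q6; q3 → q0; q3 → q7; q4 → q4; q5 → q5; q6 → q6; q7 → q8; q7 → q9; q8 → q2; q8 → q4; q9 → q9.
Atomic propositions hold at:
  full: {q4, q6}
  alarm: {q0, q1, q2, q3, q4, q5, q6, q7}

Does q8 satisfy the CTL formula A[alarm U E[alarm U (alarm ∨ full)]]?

No

Sat(alarm ∨ full) = {q0, q1, q2, q3, q4, q5, q6, q7}
E[alarm U (alarm ∨ full)]: least fixpoint, start Z0 = Sat((alarm ∨ full)) = {q0, q1, q2, q3, q4, q5, q6, q7}, add states in Sat(alarm) with some successor in Z. Already a fixed point.
Sat(E[alarm U (alarm ∨ full)]) = {q0, q1, q2, q3, q4, q5, q6, q7}
A[alarm U E[alarm U (alarm ∨ full)]]: least fixpoint, start Z0 = Sat(E[alarm U (alarm ∨ full)]) = {q0, q1, q2, q3, q4, q5, q6, q7}, add states in Sat(alarm) with every successor in Z. Already a fixed point.
Sat(A[alarm U E[alarm U (alarm ∨ full)]]) = {q0, q1, q2, q3, q4, q5, q6, q7}
q8 ∉ Sat(A[alarm U E[alarm U (alarm ∨ full)]]) = {q0, q1, q2, q3, q4, q5, q6, q7}, so the formula does not hold at q8.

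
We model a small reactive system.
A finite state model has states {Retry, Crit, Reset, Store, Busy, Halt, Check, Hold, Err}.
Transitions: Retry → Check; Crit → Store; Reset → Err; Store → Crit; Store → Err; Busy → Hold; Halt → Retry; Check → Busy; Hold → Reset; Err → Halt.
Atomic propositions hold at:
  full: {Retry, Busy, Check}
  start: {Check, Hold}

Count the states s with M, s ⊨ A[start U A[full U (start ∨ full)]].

Sat(start ∨ full) = {Retry, Busy, Check, Hold}
A[full U (start ∨ full)]: least fixpoint, start Z0 = Sat((start ∨ full)) = {Retry, Busy, Check, Hold}, add states in Sat(full) with every successor in Z. Already a fixed point.
Sat(A[full U (start ∨ full)]) = {Retry, Busy, Check, Hold}
A[start U A[full U (start ∨ full)]]: least fixpoint, start Z0 = Sat(A[full U (start ∨ full)]) = {Retry, Busy, Check, Hold}, add states in Sat(start) with every successor in Z. Already a fixed point.
Sat(A[start U A[full U (start ∨ full)]]) = {Retry, Busy, Check, Hold}
|Sat(A[start U A[full U (start ∨ full)]])| = |{Retry, Busy, Check, Hold}| = 4.

4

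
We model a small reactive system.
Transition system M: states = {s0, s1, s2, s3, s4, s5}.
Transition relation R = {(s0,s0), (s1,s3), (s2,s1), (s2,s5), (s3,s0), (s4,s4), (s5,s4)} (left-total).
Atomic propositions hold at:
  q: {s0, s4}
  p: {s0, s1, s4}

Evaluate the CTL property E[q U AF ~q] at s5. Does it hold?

Sat(~q) = {s1, s2, s3, s5}
AF ~q: least fixpoint, start Z0 = {s1, s2, s3, s5}, add states with every successor in Z. Already a fixed point.
Sat(AF ~q) = {s1, s2, s3, s5}
E[q U AF ~q]: least fixpoint, start Z0 = Sat(AF ~q) = {s1, s2, s3, s5}, add states in Sat(q) with some successor in Z. Already a fixed point.
Sat(E[q U AF ~q]) = {s1, s2, s3, s5}
s5 ∈ Sat(E[q U AF ~q]) = {s1, s2, s3, s5}, so the formula holds at s5.

Yes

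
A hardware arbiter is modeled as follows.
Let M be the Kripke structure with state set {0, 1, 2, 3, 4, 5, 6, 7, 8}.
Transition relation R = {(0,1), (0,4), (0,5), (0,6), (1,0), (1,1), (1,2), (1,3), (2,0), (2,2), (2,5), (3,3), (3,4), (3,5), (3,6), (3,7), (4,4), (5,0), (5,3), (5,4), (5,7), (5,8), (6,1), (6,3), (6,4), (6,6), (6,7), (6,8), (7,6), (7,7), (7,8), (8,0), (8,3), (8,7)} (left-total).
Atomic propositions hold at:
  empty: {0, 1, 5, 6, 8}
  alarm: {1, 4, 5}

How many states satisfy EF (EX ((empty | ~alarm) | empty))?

Sat(~alarm) = {0, 2, 3, 6, 7, 8}
Sat(empty | ~alarm) = {0, 1, 2, 3, 5, 6, 7, 8}
Sat((empty | ~alarm) | empty) = {0, 1, 2, 3, 5, 6, 7, 8}
Sat(EX ((empty | ~alarm) | empty)) = {s : some successor in {0, 1, 2, 3, 5, 6, 7, 8}} = {0, 1, 2, 3, 5, 6, 7, 8}
EF (EX ((empty | ~alarm) | empty)): least fixpoint, start Z0 = {0, 1, 2, 3, 5, 6, 7, 8}, add states with some successor in Z. Already a fixed point.
Sat(EF (EX ((empty | ~alarm) | empty))) = {0, 1, 2, 3, 5, 6, 7, 8}
|Sat(EF (EX ((empty | ~alarm) | empty)))| = |{0, 1, 2, 3, 5, 6, 7, 8}| = 8.

8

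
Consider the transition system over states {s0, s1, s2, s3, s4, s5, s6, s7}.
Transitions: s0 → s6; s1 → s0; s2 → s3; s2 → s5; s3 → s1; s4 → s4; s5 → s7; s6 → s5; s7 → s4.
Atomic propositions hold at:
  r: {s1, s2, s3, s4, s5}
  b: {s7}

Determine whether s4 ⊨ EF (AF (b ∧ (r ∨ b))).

No

Sat(r ∨ b) = {s1, s2, s3, s4, s5, s7}
Sat(b ∧ (r ∨ b)) = {s7}
AF (b ∧ (r ∨ b)): least fixpoint, start Z0 = {s7}, add states with every successor in Z. Z1 = {s5, s7}; Z2 = {s5, s6, s7}; Z3 = {s0, s5, s6, s7}; Z4 = {s0, s1, s5, s6, s7}; Z5 = {s0, s1, s3, s5, s6, s7}; Z6 = {s0, s1, s2, s3, s5, s6, s7}; fixed.
Sat(AF (b ∧ (r ∨ b))) = {s0, s1, s2, s3, s5, s6, s7}
EF (AF (b ∧ (r ∨ b))): least fixpoint, start Z0 = {s0, s1, s2, s3, s5, s6, s7}, add states with some successor in Z. Already a fixed point.
Sat(EF (AF (b ∧ (r ∨ b)))) = {s0, s1, s2, s3, s5, s6, s7}
s4 ∉ Sat(EF (AF (b ∧ (r ∨ b)))) = {s0, s1, s2, s3, s5, s6, s7}, so the formula does not hold at s4.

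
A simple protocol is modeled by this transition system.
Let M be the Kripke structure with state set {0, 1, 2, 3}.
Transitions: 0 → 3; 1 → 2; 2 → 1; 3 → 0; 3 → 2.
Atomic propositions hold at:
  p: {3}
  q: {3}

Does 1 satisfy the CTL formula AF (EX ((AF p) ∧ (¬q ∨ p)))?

AF p: least fixpoint, start Z0 = {3}, add states with every successor in Z. Z1 = {0, 3}; fixed.
Sat(AF p) = {0, 3}
Sat(¬q) = {0, 1, 2}
Sat(¬q ∨ p) = {0, 1, 2, 3}
Sat((AF p) ∧ (¬q ∨ p)) = {0, 3}
Sat(EX ((AF p) ∧ (¬q ∨ p))) = {s : some successor in {0, 3}} = {0, 3}
AF (EX ((AF p) ∧ (¬q ∨ p))): least fixpoint, start Z0 = {0, 3}, add states with every successor in Z. Already a fixed point.
Sat(AF (EX ((AF p) ∧ (¬q ∨ p)))) = {0, 3}
1 ∉ Sat(AF (EX ((AF p) ∧ (¬q ∨ p)))) = {0, 3}, so the formula does not hold at 1.

No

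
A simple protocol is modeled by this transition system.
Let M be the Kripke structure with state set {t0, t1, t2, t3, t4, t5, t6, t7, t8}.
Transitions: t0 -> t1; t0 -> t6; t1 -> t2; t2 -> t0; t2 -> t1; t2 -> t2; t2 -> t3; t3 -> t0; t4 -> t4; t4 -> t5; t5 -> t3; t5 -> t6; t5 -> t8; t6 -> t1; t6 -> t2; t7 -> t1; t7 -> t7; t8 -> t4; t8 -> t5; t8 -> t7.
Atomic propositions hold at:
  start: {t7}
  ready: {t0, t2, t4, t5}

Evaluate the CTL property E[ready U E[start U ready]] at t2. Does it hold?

Yes

E[start U ready]: least fixpoint, start Z0 = Sat(ready) = {t0, t2, t4, t5}, add states in Sat(start) with some successor in Z. Already a fixed point.
Sat(E[start U ready]) = {t0, t2, t4, t5}
E[ready U E[start U ready]]: least fixpoint, start Z0 = Sat(E[start U ready]) = {t0, t2, t4, t5}, add states in Sat(ready) with some successor in Z. Already a fixed point.
Sat(E[ready U E[start U ready]]) = {t0, t2, t4, t5}
t2 ∈ Sat(E[ready U E[start U ready]]) = {t0, t2, t4, t5}, so the formula holds at t2.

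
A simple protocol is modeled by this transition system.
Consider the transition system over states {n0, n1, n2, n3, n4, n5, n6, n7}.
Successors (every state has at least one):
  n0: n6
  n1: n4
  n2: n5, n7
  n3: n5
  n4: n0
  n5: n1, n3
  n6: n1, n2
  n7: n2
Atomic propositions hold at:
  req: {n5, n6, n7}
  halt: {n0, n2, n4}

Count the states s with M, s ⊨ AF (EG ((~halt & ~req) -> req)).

6

Sat(~halt) = {n1, n3, n5, n6, n7}
Sat(~req) = {n0, n1, n2, n3, n4}
Sat(~halt & ~req) = {n1, n3}
Sat((~halt & ~req) -> req) = {n0, n2, n4, n5, n6, n7}
EG ((~halt & ~req) -> req): greatest fixpoint, start Z0 = {n0, n2, n4, n5, n6, n7}, keep only states in Sat with some successor in Z. Z1 = {n0, n2, n4, n6, n7}; fixed.
Sat(EG ((~halt & ~req) -> req)) = {n0, n2, n4, n6, n7}
AF (EG ((~halt & ~req) -> req)): least fixpoint, start Z0 = {n0, n2, n4, n6, n7}, add states with every successor in Z. Z1 = {n0, n1, n2, n4, n6, n7}; fixed.
Sat(AF (EG ((~halt & ~req) -> req))) = {n0, n1, n2, n4, n6, n7}
|Sat(AF (EG ((~halt & ~req) -> req)))| = |{n0, n1, n2, n4, n6, n7}| = 6.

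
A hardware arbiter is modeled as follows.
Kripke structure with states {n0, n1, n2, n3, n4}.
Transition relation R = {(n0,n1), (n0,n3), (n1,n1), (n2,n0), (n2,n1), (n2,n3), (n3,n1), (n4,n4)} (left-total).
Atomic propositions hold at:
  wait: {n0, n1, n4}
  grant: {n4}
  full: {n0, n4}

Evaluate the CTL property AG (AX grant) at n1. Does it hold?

No

Sat(AX grant) = {s : every successor in {n4}} = {n4}
AG (AX grant): greatest fixpoint, start Z0 = {n4}, keep only states in Sat with every successor in Z. Already a fixed point.
Sat(AG (AX grant)) = {n4}
n1 ∉ Sat(AG (AX grant)) = {n4}, so the formula does not hold at n1.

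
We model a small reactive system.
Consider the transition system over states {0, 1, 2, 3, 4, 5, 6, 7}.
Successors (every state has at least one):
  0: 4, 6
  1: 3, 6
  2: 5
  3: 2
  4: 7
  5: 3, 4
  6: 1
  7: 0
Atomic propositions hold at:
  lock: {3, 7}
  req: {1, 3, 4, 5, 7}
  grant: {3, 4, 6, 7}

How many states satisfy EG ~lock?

3

Sat(~lock) = {0, 1, 2, 4, 5, 6}
EG ~lock: greatest fixpoint, start Z0 = {0, 1, 2, 4, 5, 6}, keep only states in Sat with some successor in Z. Z1 = {0, 1, 2, 5, 6}; Z2 = {0, 1, 2, 6}; Z3 = {0, 1, 6}; fixed.
Sat(EG ~lock) = {0, 1, 6}
|Sat(EG ~lock)| = |{0, 1, 6}| = 3.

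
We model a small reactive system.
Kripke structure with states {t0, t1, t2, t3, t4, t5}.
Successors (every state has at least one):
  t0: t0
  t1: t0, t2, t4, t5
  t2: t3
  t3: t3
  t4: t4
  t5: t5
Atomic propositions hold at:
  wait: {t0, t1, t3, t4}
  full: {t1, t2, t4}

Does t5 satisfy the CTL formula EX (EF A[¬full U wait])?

Sat(¬full) = {t0, t3, t5}
A[¬full U wait]: least fixpoint, start Z0 = Sat(wait) = {t0, t1, t3, t4}, add states in Sat(¬full) with every successor in Z. Already a fixed point.
Sat(A[¬full U wait]) = {t0, t1, t3, t4}
EF A[¬full U wait]: least fixpoint, start Z0 = {t0, t1, t3, t4}, add states with some successor in Z. Z1 = {t0, t1, t2, t3, t4}; fixed.
Sat(EF A[¬full U wait]) = {t0, t1, t2, t3, t4}
Sat(EX (EF A[¬full U wait])) = {s : some successor in {t0, t1, t2, t3, t4}} = {t0, t1, t2, t3, t4}
t5 ∉ Sat(EX (EF A[¬full U wait])) = {t0, t1, t2, t3, t4}, so the formula does not hold at t5.

No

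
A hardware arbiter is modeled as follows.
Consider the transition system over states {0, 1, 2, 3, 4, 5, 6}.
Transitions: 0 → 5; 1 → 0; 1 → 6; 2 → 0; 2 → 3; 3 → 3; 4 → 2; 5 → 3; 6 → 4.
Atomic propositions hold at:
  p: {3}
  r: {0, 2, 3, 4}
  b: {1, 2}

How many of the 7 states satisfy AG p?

AG p: greatest fixpoint, start Z0 = {3}, keep only states in Sat with every successor in Z. Already a fixed point.
Sat(AG p) = {3}
|Sat(AG p)| = |{3}| = 1.

1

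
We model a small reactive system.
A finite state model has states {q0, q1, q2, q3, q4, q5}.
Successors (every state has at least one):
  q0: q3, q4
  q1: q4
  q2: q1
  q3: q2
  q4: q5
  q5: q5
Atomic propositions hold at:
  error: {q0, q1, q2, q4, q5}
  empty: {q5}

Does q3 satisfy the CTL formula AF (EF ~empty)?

Sat(~empty) = {q0, q1, q2, q3, q4}
EF ~empty: least fixpoint, start Z0 = {q0, q1, q2, q3, q4}, add states with some successor in Z. Already a fixed point.
Sat(EF ~empty) = {q0, q1, q2, q3, q4}
AF (EF ~empty): least fixpoint, start Z0 = {q0, q1, q2, q3, q4}, add states with every successor in Z. Already a fixed point.
Sat(AF (EF ~empty)) = {q0, q1, q2, q3, q4}
q3 ∈ Sat(AF (EF ~empty)) = {q0, q1, q2, q3, q4}, so the formula holds at q3.

Yes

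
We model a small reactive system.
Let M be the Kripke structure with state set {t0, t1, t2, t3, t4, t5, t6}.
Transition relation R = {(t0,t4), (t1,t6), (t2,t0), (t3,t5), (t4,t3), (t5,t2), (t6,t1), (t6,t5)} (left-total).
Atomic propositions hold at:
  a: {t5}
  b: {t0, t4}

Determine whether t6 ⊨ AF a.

AF a: least fixpoint, start Z0 = {t5}, add states with every successor in Z. Z1 = {t3, t5}; Z2 = {t3, t4, t5}; Z3 = {t0, t3, t4, t5}; Z4 = {t0, t2, t3, t4, t5}; fixed.
Sat(AF a) = {t0, t2, t3, t4, t5}
t6 ∉ Sat(AF a) = {t0, t2, t3, t4, t5}, so the formula does not hold at t6.

No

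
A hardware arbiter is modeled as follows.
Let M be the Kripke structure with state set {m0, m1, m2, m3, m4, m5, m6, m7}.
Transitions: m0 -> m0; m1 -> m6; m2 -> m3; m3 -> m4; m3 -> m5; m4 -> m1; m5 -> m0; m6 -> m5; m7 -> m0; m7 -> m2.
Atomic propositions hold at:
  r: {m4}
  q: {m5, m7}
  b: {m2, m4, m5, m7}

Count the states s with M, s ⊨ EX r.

1

Sat(EX r) = {s : some successor in {m4}} = {m3}
|Sat(EX r)| = |{m3}| = 1.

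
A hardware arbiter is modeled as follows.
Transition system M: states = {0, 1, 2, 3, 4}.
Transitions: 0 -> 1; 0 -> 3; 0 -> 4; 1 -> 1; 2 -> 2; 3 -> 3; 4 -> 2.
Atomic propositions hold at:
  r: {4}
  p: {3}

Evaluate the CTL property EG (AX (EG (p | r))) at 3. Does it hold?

Sat(p | r) = {3, 4}
EG (p | r): greatest fixpoint, start Z0 = {3, 4}, keep only states in Sat with some successor in Z. Z1 = {3}; fixed.
Sat(EG (p | r)) = {3}
Sat(AX (EG (p | r))) = {s : every successor in {3}} = {3}
EG (AX (EG (p | r))): greatest fixpoint, start Z0 = {3}, keep only states in Sat with some successor in Z. Already a fixed point.
Sat(EG (AX (EG (p | r)))) = {3}
3 ∈ Sat(EG (AX (EG (p | r)))) = {3}, so the formula holds at 3.

Yes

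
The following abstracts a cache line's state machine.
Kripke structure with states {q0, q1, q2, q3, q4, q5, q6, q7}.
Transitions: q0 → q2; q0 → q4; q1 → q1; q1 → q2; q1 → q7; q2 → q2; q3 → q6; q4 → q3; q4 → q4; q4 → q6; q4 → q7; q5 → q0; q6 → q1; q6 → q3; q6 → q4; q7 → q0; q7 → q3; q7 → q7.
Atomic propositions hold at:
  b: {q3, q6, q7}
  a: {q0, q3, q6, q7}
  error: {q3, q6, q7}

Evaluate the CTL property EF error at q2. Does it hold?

EF error: least fixpoint, start Z0 = {q3, q6, q7}, add states with some successor in Z. Z1 = {q1, q3, q4, q6, q7}; Z2 = {q0, q1, q3, q4, q6, q7}; Z3 = {q0, q1, q3, q4, q5, q6, q7}; fixed.
Sat(EF error) = {q0, q1, q3, q4, q5, q6, q7}
q2 ∉ Sat(EF error) = {q0, q1, q3, q4, q5, q6, q7}, so the formula does not hold at q2.

No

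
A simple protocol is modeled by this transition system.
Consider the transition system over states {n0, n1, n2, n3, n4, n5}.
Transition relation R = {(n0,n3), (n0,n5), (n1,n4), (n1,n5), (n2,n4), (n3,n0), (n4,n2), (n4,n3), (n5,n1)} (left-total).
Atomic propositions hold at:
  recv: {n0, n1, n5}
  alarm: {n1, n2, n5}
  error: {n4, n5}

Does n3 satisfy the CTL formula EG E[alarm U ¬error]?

Sat(¬error) = {n0, n1, n2, n3}
E[alarm U ¬error]: least fixpoint, start Z0 = Sat(¬error) = {n0, n1, n2, n3}, add states in Sat(alarm) with some successor in Z. Z1 = {n0, n1, n2, n3, n5}; fixed.
Sat(E[alarm U ¬error]) = {n0, n1, n2, n3, n5}
EG E[alarm U ¬error]: greatest fixpoint, start Z0 = {n0, n1, n2, n3, n5}, keep only states in Sat with some successor in Z. Z1 = {n0, n1, n3, n5}; fixed.
Sat(EG E[alarm U ¬error]) = {n0, n1, n3, n5}
n3 ∈ Sat(EG E[alarm U ¬error]) = {n0, n1, n3, n5}, so the formula holds at n3.

Yes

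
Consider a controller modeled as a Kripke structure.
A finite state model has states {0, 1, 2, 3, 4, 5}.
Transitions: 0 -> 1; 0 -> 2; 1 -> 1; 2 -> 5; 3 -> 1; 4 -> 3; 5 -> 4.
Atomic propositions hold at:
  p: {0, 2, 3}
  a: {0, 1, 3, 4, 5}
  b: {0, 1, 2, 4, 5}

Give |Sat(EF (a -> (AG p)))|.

2

AG p: greatest fixpoint, start Z0 = {0, 2, 3}, keep only states in Sat with every successor in Z. Z1 = ∅; fixed.
Sat(AG p) = ∅
Sat(a -> (AG p)) = {2}
EF (a -> (AG p)): least fixpoint, start Z0 = {2}, add states with some successor in Z. Z1 = {0, 2}; fixed.
Sat(EF (a -> (AG p))) = {0, 2}
|Sat(EF (a -> (AG p)))| = |{0, 2}| = 2.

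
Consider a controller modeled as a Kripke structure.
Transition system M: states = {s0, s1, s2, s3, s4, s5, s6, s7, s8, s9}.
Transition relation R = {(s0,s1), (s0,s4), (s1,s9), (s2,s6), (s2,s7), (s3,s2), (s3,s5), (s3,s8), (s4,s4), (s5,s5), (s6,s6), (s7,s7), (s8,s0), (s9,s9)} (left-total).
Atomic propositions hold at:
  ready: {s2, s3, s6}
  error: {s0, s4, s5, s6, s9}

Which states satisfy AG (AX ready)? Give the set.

Sat(AX ready) = {s : every successor in {s2, s3, s6}} = {s6}
AG (AX ready): greatest fixpoint, start Z0 = {s6}, keep only states in Sat with every successor in Z. Already a fixed point.
Sat(AG (AX ready)) = {s6}

{s6}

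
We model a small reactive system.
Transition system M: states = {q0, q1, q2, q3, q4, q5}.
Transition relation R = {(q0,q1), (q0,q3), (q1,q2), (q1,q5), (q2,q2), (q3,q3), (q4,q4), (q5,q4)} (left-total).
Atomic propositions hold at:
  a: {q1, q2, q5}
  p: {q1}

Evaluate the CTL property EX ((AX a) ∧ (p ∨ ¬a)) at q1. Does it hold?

No

Sat(AX a) = {s : every successor in {q1, q2, q5}} = {q1, q2}
Sat(¬a) = {q0, q3, q4}
Sat(p ∨ ¬a) = {q0, q1, q3, q4}
Sat((AX a) ∧ (p ∨ ¬a)) = {q1}
Sat(EX ((AX a) ∧ (p ∨ ¬a))) = {s : some successor in {q1}} = {q0}
q1 ∉ Sat(EX ((AX a) ∧ (p ∨ ¬a))) = {q0}, so the formula does not hold at q1.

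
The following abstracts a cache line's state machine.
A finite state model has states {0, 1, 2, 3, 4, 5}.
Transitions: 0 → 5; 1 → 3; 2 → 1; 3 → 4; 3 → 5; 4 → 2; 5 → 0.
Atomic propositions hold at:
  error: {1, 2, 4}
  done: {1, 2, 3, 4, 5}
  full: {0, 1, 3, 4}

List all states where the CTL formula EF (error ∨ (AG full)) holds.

AG full: greatest fixpoint, start Z0 = {0, 1, 3, 4}, keep only states in Sat with every successor in Z. Z1 = {1}; Z2 = ∅; fixed.
Sat(AG full) = ∅
Sat(error ∨ (AG full)) = {1, 2, 4}
EF (error ∨ (AG full)): least fixpoint, start Z0 = {1, 2, 4}, add states with some successor in Z. Z1 = {1, 2, 3, 4}; fixed.
Sat(EF (error ∨ (AG full))) = {1, 2, 3, 4}

{1, 2, 3, 4}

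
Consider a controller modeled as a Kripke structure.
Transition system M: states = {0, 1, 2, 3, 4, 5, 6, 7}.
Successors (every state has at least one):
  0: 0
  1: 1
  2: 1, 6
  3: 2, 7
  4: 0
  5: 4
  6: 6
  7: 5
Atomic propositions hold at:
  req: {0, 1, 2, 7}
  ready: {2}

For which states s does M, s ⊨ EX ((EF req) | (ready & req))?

{0, 1, 2, 3, 4, 5, 7}

EF req: least fixpoint, start Z0 = {0, 1, 2, 7}, add states with some successor in Z. Z1 = {0, 1, 2, 3, 4, 7}; Z2 = {0, 1, 2, 3, 4, 5, 7}; fixed.
Sat(EF req) = {0, 1, 2, 3, 4, 5, 7}
Sat(ready & req) = {2}
Sat((EF req) | (ready & req)) = {0, 1, 2, 3, 4, 5, 7}
Sat(EX ((EF req) | (ready & req))) = {s : some successor in {0, 1, 2, 3, 4, 5, 7}} = {0, 1, 2, 3, 4, 5, 7}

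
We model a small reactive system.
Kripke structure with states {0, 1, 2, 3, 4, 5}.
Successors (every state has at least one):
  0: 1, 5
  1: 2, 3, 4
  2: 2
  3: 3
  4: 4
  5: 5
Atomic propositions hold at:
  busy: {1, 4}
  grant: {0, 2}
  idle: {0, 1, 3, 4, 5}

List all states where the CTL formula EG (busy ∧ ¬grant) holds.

Sat(¬grant) = {1, 3, 4, 5}
Sat(busy ∧ ¬grant) = {1, 4}
EG (busy ∧ ¬grant): greatest fixpoint, start Z0 = {1, 4}, keep only states in Sat with some successor in Z. Already a fixed point.
Sat(EG (busy ∧ ¬grant)) = {1, 4}

{1, 4}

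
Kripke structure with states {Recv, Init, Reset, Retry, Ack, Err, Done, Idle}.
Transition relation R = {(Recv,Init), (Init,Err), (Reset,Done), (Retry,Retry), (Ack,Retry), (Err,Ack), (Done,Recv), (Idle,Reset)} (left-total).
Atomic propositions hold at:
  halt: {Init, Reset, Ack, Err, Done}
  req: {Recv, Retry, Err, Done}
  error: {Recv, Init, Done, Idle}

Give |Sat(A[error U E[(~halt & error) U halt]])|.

7

Sat(~halt) = {Recv, Retry, Idle}
Sat(~halt & error) = {Recv, Idle}
E[(~halt & error) U halt]: least fixpoint, start Z0 = Sat(halt) = {Init, Reset, Ack, Err, Done}, add states in Sat(~halt & error) with some successor in Z. Z1 = {Recv, Init, Reset, Ack, Err, Done, Idle}; fixed.
Sat(E[(~halt & error) U halt]) = {Recv, Init, Reset, Ack, Err, Done, Idle}
A[error U E[(~halt & error) U halt]]: least fixpoint, start Z0 = Sat(E[(~halt & error) U halt]) = {Recv, Init, Reset, Ack, Err, Done, Idle}, add states in Sat(error) with every successor in Z. Already a fixed point.
Sat(A[error U E[(~halt & error) U halt]]) = {Recv, Init, Reset, Ack, Err, Done, Idle}
|Sat(A[error U E[(~halt & error) U halt]])| = |{Recv, Init, Reset, Ack, Err, Done, Idle}| = 7.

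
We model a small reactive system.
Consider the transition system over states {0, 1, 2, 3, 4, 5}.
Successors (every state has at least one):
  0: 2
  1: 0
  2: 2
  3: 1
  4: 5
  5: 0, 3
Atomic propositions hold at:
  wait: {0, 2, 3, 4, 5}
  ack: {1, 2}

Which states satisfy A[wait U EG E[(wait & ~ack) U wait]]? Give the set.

Sat(~ack) = {0, 3, 4, 5}
Sat(wait & ~ack) = {0, 3, 4, 5}
E[(wait & ~ack) U wait]: least fixpoint, start Z0 = Sat(wait) = {0, 2, 3, 4, 5}, add states in Sat(wait & ~ack) with some successor in Z. Already a fixed point.
Sat(E[(wait & ~ack) U wait]) = {0, 2, 3, 4, 5}
EG E[(wait & ~ack) U wait]: greatest fixpoint, start Z0 = {0, 2, 3, 4, 5}, keep only states in Sat with some successor in Z. Z1 = {0, 2, 4, 5}; fixed.
Sat(EG E[(wait & ~ack) U wait]) = {0, 2, 4, 5}
A[wait U EG E[(wait & ~ack) U wait]]: least fixpoint, start Z0 = Sat(EG E[(wait & ~ack) U wait]) = {0, 2, 4, 5}, add states in Sat(wait) with every successor in Z. Already a fixed point.
Sat(A[wait U EG E[(wait & ~ack) U wait]]) = {0, 2, 4, 5}

{0, 2, 4, 5}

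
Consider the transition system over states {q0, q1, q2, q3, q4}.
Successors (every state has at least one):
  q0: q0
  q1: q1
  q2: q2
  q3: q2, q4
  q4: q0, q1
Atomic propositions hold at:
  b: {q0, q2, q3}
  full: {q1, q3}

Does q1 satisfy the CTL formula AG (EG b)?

No

EG b: greatest fixpoint, start Z0 = {q0, q2, q3}, keep only states in Sat with some successor in Z. Already a fixed point.
Sat(EG b) = {q0, q2, q3}
AG (EG b): greatest fixpoint, start Z0 = {q0, q2, q3}, keep only states in Sat with every successor in Z. Z1 = {q0, q2}; fixed.
Sat(AG (EG b)) = {q0, q2}
q1 ∉ Sat(AG (EG b)) = {q0, q2}, so the formula does not hold at q1.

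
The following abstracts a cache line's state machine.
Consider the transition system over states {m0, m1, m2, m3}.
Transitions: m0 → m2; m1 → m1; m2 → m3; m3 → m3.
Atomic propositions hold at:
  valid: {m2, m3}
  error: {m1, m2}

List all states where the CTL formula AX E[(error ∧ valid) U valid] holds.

Sat(error ∧ valid) = {m2}
E[(error ∧ valid) U valid]: least fixpoint, start Z0 = Sat(valid) = {m2, m3}, add states in Sat(error ∧ valid) with some successor in Z. Already a fixed point.
Sat(E[(error ∧ valid) U valid]) = {m2, m3}
Sat(AX E[(error ∧ valid) U valid]) = {s : every successor in {m2, m3}} = {m0, m2, m3}

{m0, m2, m3}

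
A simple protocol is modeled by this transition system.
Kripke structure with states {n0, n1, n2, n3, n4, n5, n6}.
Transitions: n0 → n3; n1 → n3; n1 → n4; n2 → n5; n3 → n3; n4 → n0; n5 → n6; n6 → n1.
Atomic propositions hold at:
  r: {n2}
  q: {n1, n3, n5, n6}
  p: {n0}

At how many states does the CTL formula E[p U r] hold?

1

E[p U r]: least fixpoint, start Z0 = Sat(r) = {n2}, add states in Sat(p) with some successor in Z. Already a fixed point.
Sat(E[p U r]) = {n2}
|Sat(E[p U r])| = |{n2}| = 1.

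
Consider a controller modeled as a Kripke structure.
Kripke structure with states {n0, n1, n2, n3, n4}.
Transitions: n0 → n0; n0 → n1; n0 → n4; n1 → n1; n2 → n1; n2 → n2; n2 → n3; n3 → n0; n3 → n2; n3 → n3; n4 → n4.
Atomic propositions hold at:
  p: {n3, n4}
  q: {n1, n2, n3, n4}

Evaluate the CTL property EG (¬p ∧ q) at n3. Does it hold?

Sat(¬p) = {n0, n1, n2}
Sat(¬p ∧ q) = {n1, n2}
EG (¬p ∧ q): greatest fixpoint, start Z0 = {n1, n2}, keep only states in Sat with some successor in Z. Already a fixed point.
Sat(EG (¬p ∧ q)) = {n1, n2}
n3 ∉ Sat(EG (¬p ∧ q)) = {n1, n2}, so the formula does not hold at n3.

No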